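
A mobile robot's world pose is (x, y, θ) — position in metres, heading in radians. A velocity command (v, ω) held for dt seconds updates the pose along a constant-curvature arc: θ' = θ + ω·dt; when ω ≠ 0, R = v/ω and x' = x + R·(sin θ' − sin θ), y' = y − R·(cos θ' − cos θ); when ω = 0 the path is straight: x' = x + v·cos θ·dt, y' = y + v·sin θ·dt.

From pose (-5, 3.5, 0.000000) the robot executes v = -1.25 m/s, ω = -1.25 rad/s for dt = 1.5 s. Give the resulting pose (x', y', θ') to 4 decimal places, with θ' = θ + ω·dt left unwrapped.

(-5.9541, 4.7995, -1.8750)

θ' = 0.0000 + -1.25·1.5 = -1.8750
R = v/ω = -1.25/-1.25 = 1.0000
x' = -5 + 1.0000·(sin -1.8750 − sin 0.0000) = -5.9541
y' = 3.5 − 1.0000·(cos -1.8750 − cos 0.0000) = 4.7995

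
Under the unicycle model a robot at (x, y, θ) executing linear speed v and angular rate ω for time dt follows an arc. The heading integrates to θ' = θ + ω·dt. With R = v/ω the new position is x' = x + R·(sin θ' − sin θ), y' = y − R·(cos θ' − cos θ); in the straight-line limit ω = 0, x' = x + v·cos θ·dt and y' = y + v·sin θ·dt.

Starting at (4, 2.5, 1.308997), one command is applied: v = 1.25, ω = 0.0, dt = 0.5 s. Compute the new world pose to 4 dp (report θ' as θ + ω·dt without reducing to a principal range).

(4.1618, 3.1037, 1.3090)

θ' = 1.3090 + 0.0·0.5 = 1.3090
ω = 0 → straight: x' = 4 + 1.25·cos(1.3090)·0.5 = 4.1618
y' = 2.5 + 1.25·sin(1.3090)·0.5 = 3.1037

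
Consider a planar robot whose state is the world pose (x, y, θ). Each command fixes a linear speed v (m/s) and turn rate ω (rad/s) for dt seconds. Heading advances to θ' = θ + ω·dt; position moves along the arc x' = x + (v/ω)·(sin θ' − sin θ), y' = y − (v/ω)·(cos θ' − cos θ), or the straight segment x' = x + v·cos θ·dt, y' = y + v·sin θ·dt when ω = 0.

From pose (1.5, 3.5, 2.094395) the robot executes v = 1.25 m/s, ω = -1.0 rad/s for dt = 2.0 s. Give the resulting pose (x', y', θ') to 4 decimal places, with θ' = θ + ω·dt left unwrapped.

(2.4647, 5.3694, 0.0944)

θ' = 2.0944 + -1.0·2.0 = 0.0944
R = v/ω = 1.25/-1.0 = -1.2500
x' = 1.5 + -1.2500·(sin 0.0944 − sin 2.0944) = 2.4647
y' = 3.5 − -1.2500·(cos 0.0944 − cos 2.0944) = 5.3694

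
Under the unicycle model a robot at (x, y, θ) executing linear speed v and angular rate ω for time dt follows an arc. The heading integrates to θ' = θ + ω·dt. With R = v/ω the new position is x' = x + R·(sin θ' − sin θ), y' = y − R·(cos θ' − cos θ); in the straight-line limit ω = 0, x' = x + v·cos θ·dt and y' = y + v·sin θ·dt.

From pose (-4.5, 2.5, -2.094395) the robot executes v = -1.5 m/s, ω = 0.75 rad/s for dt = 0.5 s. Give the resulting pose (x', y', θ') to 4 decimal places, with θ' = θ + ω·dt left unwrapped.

(-4.2541, 3.2039, -1.7194)

θ' = -2.0944 + 0.75·0.5 = -1.7194
R = v/ω = -1.5/0.75 = -2.0000
x' = -4.5 + -2.0000·(sin -1.7194 − sin -2.0944) = -4.2541
y' = 2.5 − -2.0000·(cos -1.7194 − cos -2.0944) = 3.2039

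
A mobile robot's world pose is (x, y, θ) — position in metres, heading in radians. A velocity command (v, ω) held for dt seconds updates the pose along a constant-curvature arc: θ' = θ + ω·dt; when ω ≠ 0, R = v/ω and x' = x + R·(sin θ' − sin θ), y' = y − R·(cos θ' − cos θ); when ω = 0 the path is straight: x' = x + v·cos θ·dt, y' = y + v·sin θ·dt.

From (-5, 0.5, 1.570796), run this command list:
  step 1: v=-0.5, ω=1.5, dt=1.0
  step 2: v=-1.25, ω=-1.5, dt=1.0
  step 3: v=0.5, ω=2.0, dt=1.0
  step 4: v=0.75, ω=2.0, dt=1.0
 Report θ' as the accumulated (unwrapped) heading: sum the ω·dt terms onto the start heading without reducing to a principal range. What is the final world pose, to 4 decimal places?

step 1: θ'=3.0708 (R=-0.3333) → pose (-4.6902, 0.1675, 3.0708)
step 2: θ'=1.5708 (R=0.8333) → pose (-3.9159, -0.6637, 1.5708)
step 3: θ'=3.5708 (R=0.2500) → pose (-4.2699, -0.4364, 3.5708)
step 4: θ'=5.5708 (R=0.3750) → pose (-4.3590, -1.0612, 5.5708)

(-4.3590, -1.0612, 5.5708)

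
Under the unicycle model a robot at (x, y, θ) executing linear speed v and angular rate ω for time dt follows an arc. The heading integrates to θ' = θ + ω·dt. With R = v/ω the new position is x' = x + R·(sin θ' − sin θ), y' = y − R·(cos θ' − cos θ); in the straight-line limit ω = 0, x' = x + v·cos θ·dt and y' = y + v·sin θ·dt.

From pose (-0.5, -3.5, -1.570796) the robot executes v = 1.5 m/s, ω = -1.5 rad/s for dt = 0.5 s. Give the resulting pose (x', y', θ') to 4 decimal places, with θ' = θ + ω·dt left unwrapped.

θ' = -1.5708 + -1.5·0.5 = -2.3208
R = v/ω = 1.5/-1.5 = -1.0000
x' = -0.5 + -1.0000·(sin -2.3208 − sin -1.5708) = -0.7683
y' = -3.5 − -1.0000·(cos -2.3208 − cos -1.5708) = -4.1816

(-0.7683, -4.1816, -2.3208)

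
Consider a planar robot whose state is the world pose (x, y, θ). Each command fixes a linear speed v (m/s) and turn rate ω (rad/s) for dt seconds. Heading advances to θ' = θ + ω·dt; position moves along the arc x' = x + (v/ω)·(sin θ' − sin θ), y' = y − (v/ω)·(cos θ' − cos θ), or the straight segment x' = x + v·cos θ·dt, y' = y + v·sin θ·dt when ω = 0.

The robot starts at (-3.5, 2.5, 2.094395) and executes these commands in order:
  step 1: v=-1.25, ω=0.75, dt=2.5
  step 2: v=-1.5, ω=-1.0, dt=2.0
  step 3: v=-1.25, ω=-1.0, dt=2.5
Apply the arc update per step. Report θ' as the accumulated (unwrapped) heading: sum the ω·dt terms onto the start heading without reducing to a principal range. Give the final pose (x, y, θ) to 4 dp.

(-0.1267, 0.2100, -0.5306)

step 1: θ'=3.9694 (R=-1.6667) → pose (-0.8292, 2.2058, 3.9694)
step 2: θ'=1.9694 (R=1.5000) → pose (1.6579, 1.7733, 1.9694)
step 3: θ'=-0.5306 (R=1.2500) → pose (-0.1267, 0.2100, -0.5306)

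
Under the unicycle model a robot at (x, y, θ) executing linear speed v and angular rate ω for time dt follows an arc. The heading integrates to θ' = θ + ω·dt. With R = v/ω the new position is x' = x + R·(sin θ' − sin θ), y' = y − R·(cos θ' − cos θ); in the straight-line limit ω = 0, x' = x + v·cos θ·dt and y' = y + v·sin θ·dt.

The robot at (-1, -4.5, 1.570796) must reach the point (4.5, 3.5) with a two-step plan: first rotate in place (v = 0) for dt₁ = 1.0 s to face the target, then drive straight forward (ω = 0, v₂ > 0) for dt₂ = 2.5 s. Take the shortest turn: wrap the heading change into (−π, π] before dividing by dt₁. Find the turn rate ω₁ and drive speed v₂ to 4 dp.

heading to target = atan2(3.5−-4.5, 4.5−-1) = 0.9685
Δθ = wrap(0.9685 − 1.5708) = -0.6023; ω₁ = Δθ/dt₁ = -0.6023
distance = √((4.5−-1)² + (3.5−-4.5)²) = 9.7082; v₂ = distance/dt₂ = 3.8833

ω₁ = -0.6023, v₂ = 3.8833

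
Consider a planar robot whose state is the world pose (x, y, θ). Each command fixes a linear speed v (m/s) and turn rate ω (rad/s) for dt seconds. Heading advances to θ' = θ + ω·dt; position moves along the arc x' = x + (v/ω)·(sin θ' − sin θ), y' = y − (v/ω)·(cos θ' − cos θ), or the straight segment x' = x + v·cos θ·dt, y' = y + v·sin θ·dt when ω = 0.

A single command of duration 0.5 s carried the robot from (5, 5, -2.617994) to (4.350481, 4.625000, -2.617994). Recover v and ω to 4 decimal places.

v = 1.5000, ω = 0.0000

Δθ = -2.617994 − -2.617994 = 0.000000
ω = Δθ/dt = 0.000000/0.5 = 0.0000
ω = 0 → v = (Δx·cos θ + Δy·sin θ)/dt = 1.5000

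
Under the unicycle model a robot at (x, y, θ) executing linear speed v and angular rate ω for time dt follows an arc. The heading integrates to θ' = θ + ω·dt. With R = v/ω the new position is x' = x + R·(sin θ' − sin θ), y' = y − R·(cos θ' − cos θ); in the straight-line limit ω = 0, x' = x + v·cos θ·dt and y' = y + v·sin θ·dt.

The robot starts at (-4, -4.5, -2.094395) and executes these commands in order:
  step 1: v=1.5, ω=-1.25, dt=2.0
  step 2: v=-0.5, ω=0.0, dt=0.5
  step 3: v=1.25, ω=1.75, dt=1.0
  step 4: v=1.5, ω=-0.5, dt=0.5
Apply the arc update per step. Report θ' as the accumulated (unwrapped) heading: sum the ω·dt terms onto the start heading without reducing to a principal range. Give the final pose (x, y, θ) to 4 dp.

step 1: θ'=-4.5944 (R=-1.2000) → pose (-6.2309, -4.0413, -4.5944)
step 2: θ'=-4.5944 (straight) → pose (-6.2015, -4.2895, -4.5944)
step 3: θ'=-2.8444 (R=0.7143) → pose (-7.1199, -3.6906, -2.8444)
step 4: θ'=-3.0944 (R=-3.0000) → pose (-7.8569, -3.8188, -3.0944)

(-7.8569, -3.8188, -3.0944)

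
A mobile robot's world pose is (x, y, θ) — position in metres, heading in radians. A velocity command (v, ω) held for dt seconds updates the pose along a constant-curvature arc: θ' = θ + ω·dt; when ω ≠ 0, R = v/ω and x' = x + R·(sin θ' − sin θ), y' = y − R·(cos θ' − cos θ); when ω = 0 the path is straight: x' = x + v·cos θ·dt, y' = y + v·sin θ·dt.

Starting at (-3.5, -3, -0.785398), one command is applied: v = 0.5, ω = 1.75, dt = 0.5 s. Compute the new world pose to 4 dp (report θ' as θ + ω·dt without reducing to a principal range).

θ' = -0.7854 + 1.75·0.5 = 0.0896
R = v/ω = 0.5/1.75 = 0.2857
x' = -3.5 + 0.2857·(sin 0.0896 − sin -0.7854) = -3.2724
y' = -3 − 0.2857·(cos 0.0896 − cos -0.7854) = -3.0825

(-3.2724, -3.0825, 0.0896)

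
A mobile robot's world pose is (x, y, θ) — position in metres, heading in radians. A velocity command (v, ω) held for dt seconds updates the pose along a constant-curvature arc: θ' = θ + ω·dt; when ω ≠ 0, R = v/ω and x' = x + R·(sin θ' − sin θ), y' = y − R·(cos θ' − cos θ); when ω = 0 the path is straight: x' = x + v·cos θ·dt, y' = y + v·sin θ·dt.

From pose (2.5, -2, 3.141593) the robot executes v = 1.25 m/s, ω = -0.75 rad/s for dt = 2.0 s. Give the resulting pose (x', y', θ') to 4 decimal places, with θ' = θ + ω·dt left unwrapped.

(0.8375, -0.4512, 1.6416)

θ' = 3.1416 + -0.75·2.0 = 1.6416
R = v/ω = 1.25/-0.75 = -1.6667
x' = 2.5 + -1.6667·(sin 1.6416 − sin 3.1416) = 0.8375
y' = -2 − -1.6667·(cos 1.6416 − cos 3.1416) = -0.4512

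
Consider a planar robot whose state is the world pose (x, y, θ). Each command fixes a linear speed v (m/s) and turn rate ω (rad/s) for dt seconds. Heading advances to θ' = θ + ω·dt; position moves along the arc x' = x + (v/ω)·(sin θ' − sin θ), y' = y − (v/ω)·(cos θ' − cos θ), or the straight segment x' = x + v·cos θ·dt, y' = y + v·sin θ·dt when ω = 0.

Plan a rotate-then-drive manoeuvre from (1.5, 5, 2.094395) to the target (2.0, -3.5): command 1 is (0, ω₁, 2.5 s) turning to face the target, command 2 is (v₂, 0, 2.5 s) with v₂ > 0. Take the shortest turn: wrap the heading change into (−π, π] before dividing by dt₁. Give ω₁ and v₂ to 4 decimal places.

ω₁ = 1.0707, v₂ = 3.4059

heading to target = atan2(-3.5−5, 2−1.5) = -1.5120
Δθ = wrap(-1.5120 − 2.0944) = 2.6767; ω₁ = Δθ/dt₁ = 1.0707
distance = √((2−1.5)² + (-3.5−5)²) = 8.5147; v₂ = distance/dt₂ = 3.4059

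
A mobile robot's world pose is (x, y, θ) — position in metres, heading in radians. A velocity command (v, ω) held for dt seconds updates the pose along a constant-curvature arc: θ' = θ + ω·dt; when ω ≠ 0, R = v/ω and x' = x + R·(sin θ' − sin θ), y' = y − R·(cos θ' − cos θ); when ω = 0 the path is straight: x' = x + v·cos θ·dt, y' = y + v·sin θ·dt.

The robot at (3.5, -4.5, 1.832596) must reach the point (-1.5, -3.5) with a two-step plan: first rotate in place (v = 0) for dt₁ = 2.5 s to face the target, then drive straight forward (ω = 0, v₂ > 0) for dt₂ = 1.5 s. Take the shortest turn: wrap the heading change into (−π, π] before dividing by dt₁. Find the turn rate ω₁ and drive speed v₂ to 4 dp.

heading to target = atan2(-3.5−-4.5, -1.5−3.5) = 2.9442
Δθ = wrap(2.9442 − 1.8326) = 1.1116; ω₁ = Δθ/dt₁ = 0.4446
distance = √((-1.5−3.5)² + (-3.5−-4.5)²) = 5.0990; v₂ = distance/dt₂ = 3.3993

ω₁ = 0.4446, v₂ = 3.3993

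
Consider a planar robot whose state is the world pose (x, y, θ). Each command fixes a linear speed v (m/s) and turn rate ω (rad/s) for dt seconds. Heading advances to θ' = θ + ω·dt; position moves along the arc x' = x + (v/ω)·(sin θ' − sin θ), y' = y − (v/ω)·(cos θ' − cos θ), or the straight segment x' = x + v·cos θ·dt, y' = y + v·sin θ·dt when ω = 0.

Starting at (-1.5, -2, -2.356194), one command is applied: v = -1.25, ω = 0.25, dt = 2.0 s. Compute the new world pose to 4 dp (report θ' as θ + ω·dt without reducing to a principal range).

θ' = -2.3562 + 0.25·2.0 = -1.8562
R = v/ω = -1.25/0.25 = -5.0000
x' = -1.5 + -5.0000·(sin -1.8562 − sin -2.3562) = -0.2378
y' = -2 − -5.0000·(cos -1.8562 − cos -2.3562) = 0.1278

(-0.2378, 0.1278, -1.8562)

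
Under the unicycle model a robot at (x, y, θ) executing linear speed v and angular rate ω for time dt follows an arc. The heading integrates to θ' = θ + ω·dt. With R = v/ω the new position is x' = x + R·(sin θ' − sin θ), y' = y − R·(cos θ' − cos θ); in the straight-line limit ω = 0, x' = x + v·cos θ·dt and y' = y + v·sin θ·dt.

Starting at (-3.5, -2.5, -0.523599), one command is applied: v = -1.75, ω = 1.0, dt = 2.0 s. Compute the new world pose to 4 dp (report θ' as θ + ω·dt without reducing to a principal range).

(-6.1172, -3.8506, 1.4764)

θ' = -0.5236 + 1.0·2.0 = 1.4764
R = v/ω = -1.75/1.0 = -1.7500
x' = -3.5 + -1.7500·(sin 1.4764 − sin -0.5236) = -6.1172
y' = -2.5 − -1.7500·(cos 1.4764 − cos -0.5236) = -3.8506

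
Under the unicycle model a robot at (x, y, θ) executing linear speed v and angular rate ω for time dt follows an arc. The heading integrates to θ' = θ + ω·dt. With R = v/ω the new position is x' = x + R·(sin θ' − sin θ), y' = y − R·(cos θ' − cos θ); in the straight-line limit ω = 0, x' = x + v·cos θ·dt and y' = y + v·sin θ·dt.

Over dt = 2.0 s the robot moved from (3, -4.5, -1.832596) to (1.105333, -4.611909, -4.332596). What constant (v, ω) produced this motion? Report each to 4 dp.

v = 1.2500, ω = -1.2500

Δθ = -4.332596 − -1.832596 = -2.500000
ω = Δθ/dt = -2.500000/2.0 = -1.2500
R = Δx/(sin θ' − sin θ) = -1.0000
v = R·ω = -1.0000·-1.2500 = 1.2500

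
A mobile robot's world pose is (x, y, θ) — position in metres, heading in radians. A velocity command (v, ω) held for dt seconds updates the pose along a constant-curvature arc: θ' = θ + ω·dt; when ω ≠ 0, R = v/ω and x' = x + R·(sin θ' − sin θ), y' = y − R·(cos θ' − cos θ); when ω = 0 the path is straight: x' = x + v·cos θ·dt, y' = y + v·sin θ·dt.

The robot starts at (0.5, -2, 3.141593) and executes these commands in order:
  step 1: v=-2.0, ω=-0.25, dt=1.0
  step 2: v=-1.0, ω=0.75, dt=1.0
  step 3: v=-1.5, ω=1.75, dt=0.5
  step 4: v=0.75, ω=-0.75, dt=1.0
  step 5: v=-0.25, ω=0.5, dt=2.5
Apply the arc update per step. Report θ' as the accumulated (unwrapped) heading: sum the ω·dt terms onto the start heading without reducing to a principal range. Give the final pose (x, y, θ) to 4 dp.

(3.6669, -1.6026, 5.0166)

step 1: θ'=2.8916 (R=8.0000) → pose (2.4792, -2.2487, 2.8916)
step 2: θ'=3.6416 (R=-1.3333) → pose (3.4483, -2.1269, 3.6416)
step 3: θ'=4.5166 (R=-0.8571) → pose (3.8782, -1.5415, 4.5166)
step 4: θ'=3.7666 (R=-1.0000) → pose (3.4824, -2.1579, 3.7666)
step 5: θ'=5.0166 (R=-0.5000) → pose (3.6669, -1.6026, 5.0166)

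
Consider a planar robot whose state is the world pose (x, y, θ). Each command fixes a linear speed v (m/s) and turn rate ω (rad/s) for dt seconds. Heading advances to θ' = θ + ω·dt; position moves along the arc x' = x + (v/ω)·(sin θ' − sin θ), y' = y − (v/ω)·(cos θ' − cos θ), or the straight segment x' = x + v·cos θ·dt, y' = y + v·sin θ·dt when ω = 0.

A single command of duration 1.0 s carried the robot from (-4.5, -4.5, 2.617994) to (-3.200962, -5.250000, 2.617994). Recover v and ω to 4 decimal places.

v = -1.5000, ω = 0.0000

Δθ = 2.617994 − 2.617994 = 0.000000
ω = Δθ/dt = 0.000000/1.0 = 0.0000
ω = 0 → v = (Δx·cos θ + Δy·sin θ)/dt = -1.5000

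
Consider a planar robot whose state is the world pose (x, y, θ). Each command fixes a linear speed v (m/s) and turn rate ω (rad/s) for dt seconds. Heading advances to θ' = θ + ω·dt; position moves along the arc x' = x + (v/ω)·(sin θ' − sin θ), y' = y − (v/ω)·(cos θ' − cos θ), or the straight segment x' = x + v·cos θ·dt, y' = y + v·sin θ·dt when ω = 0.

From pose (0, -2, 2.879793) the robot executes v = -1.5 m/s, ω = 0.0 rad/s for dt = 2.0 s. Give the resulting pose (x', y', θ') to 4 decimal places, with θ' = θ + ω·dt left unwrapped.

θ' = 2.8798 + 0.0·2.0 = 2.8798
ω = 0 → straight: x' = 0 + -1.5·cos(2.8798)·2.0 = 2.8978
y' = -2 + -1.5·sin(2.8798)·2.0 = -2.7765

(2.8978, -2.7765, 2.8798)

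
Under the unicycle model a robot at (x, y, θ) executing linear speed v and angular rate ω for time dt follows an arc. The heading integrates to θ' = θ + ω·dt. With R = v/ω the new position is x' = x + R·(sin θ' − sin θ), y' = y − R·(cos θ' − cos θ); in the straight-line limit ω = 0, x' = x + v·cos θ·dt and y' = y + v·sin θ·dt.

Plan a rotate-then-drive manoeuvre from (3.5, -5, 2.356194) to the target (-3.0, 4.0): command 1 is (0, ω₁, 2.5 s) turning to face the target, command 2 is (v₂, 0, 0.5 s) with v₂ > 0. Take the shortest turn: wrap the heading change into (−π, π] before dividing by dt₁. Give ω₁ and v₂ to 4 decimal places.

ω₁ = -0.0640, v₂ = 22.2036

heading to target = atan2(4−-5, -3−3.5) = 2.1963
Δθ = wrap(2.1963 − 2.3562) = -0.1599; ω₁ = Δθ/dt₁ = -0.0640
distance = √((-3−3.5)² + (4−-5)²) = 11.1018; v₂ = distance/dt₂ = 22.2036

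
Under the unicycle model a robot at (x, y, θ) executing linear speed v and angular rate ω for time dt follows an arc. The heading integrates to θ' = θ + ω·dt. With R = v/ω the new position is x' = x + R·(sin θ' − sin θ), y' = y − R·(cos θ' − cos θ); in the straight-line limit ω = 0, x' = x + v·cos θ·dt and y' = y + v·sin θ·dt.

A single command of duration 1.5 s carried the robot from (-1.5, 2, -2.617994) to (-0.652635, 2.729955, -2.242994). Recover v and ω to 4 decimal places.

v = -0.7500, ω = 0.2500

Δθ = -2.242994 − -2.617994 = 0.375000
ω = Δθ/dt = 0.375000/1.5 = 0.2500
R = Δx/(sin θ' − sin θ) = -3.0000
v = R·ω = -3.0000·0.2500 = -0.7500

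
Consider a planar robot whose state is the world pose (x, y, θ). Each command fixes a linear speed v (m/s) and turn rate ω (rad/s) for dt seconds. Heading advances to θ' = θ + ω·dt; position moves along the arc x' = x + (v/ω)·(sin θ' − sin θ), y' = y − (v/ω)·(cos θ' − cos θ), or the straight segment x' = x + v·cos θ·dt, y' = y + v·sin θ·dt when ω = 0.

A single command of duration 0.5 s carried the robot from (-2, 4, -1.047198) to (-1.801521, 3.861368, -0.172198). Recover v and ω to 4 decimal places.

v = 0.5000, ω = 1.7500

Δθ = -0.172198 − -1.047198 = 0.875000
ω = Δθ/dt = 0.875000/0.5 = 1.7500
R = Δx/(sin θ' − sin θ) = 0.2857
v = R·ω = 0.2857·1.7500 = 0.5000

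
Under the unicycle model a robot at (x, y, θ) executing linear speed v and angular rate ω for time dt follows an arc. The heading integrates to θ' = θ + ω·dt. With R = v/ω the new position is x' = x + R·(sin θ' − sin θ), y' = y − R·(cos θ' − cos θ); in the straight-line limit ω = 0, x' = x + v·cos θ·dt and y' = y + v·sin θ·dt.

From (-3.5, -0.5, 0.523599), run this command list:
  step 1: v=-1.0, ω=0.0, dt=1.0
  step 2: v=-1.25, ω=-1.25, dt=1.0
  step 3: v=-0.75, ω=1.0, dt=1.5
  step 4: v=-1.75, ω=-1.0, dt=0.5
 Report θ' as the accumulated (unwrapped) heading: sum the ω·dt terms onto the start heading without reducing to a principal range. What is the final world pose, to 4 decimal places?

(-7.3023, -1.3386, 0.2736)

step 1: θ'=0.5236 (straight) → pose (-4.3660, -1.0000, 0.5236)
step 2: θ'=-0.7264 (R=1.0000) → pose (-5.5302, -0.8815, -0.7264)
step 3: θ'=0.7736 (R=-0.7500) → pose (-6.5524, -0.9057, 0.7736)
step 4: θ'=0.2736 (R=1.7500) → pose (-7.3023, -1.3386, 0.2736)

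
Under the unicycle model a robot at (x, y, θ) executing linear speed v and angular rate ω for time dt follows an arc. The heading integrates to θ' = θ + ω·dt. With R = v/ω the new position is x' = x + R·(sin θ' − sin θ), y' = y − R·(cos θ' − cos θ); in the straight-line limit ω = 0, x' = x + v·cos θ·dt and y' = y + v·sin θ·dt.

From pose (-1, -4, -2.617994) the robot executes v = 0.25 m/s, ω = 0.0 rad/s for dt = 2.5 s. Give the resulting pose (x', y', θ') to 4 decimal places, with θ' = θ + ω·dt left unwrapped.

(-1.5413, -4.3125, -2.6180)

θ' = -2.6180 + 0.0·2.5 = -2.6180
ω = 0 → straight: x' = -1 + 0.25·cos(-2.6180)·2.5 = -1.5413
y' = -4 + 0.25·sin(-2.6180)·2.5 = -4.3125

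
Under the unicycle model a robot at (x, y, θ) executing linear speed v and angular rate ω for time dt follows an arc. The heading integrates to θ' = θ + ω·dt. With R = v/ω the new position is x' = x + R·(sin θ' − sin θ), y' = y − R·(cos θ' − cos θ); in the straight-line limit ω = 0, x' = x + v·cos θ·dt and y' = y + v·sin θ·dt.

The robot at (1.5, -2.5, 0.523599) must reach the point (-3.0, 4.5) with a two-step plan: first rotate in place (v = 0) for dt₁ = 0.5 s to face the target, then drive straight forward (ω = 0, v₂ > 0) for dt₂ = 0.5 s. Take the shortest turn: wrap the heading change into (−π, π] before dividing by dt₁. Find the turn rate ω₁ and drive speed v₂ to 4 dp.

ω₁ = 3.2371, v₂ = 16.6433

heading to target = atan2(4.5−-2.5, -3−1.5) = 2.1421
Δθ = wrap(2.1421 − 0.5236) = 1.6185; ω₁ = Δθ/dt₁ = 3.2371
distance = √((-3−1.5)² + (4.5−-2.5)²) = 8.3217; v₂ = distance/dt₂ = 16.6433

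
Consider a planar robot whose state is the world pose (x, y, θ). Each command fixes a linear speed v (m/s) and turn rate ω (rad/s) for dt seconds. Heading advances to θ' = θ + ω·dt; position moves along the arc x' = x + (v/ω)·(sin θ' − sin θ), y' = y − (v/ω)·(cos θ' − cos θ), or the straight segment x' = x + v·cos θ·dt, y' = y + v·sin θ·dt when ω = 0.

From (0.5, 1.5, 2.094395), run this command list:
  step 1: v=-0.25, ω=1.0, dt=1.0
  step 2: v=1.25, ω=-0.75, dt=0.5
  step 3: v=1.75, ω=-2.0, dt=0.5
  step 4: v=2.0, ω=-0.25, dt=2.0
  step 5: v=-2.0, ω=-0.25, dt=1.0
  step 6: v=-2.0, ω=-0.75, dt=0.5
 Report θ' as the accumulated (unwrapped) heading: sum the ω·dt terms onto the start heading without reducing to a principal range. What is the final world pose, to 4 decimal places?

(-1.6259, 3.6533, 0.5944)

step 1: θ'=3.0944 (R=-0.2500) → pose (0.7047, 1.3753, 3.0944)
step 2: θ'=2.7194 (R=-1.6667) → pose (0.1004, 1.5198, 2.7194)
step 3: θ'=1.7194 (R=-0.8750) → pose (-0.4064, 2.1884, 1.7194)
step 4: θ'=1.2194 (R=-8.0000) → pose (-0.0057, 6.1265, 1.2194)
step 5: θ'=0.9694 (R=8.0000) → pose (-0.9205, 4.3538, 0.9694)
step 6: θ'=0.5944 (R=2.6667) → pose (-1.6259, 3.6533, 0.5944)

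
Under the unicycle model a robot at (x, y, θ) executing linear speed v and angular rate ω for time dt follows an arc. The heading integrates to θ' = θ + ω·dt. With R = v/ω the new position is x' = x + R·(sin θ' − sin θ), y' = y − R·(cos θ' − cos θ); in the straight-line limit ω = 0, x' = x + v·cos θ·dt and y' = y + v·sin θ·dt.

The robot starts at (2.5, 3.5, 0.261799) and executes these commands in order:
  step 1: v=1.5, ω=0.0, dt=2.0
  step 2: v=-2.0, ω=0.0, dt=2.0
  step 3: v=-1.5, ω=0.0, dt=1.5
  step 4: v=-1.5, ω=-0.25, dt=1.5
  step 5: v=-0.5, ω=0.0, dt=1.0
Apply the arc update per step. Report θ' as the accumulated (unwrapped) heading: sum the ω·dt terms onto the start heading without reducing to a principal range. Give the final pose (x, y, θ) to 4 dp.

(-3.3667, 2.5493, -0.1132)

step 1: θ'=0.2618 (straight) → pose (5.3978, 4.2765, 0.2618)
step 2: θ'=0.2618 (straight) → pose (1.5341, 3.2412, 0.2618)
step 3: θ'=0.2618 (straight) → pose (-0.6393, 2.6588, 0.2618)
step 4: θ'=-0.1132 (R=6.0000) → pose (-2.8699, 2.4928, -0.1132)
step 5: θ'=-0.1132 (straight) → pose (-3.3667, 2.5493, -0.1132)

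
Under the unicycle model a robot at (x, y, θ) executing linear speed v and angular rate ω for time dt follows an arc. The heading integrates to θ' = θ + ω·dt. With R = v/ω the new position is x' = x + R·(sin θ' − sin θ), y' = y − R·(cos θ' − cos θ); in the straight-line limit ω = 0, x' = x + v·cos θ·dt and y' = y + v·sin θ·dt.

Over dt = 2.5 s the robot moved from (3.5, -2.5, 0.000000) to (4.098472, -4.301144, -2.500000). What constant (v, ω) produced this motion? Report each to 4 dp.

v = 1.0000, ω = -1.0000

Δθ = -2.500000 − 0.000000 = -2.500000
ω = Δθ/dt = -2.500000/2.5 = -1.0000
R = −Δy/(cos θ' − cos θ) = -1.0000
v = R·ω = -1.0000·-1.0000 = 1.0000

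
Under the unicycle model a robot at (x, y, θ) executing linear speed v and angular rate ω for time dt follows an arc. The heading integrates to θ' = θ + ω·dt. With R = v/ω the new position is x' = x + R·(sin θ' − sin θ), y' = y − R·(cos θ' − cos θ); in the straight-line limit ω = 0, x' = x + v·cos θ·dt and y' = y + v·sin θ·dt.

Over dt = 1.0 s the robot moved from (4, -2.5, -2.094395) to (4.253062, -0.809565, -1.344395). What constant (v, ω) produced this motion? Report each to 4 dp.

v = -1.7500, ω = 0.7500

Δθ = -1.344395 − -2.094395 = 0.750000
ω = Δθ/dt = 0.750000/1.0 = 0.7500
R = −Δy/(cos θ' − cos θ) = -2.3333
v = R·ω = -2.3333·0.7500 = -1.7500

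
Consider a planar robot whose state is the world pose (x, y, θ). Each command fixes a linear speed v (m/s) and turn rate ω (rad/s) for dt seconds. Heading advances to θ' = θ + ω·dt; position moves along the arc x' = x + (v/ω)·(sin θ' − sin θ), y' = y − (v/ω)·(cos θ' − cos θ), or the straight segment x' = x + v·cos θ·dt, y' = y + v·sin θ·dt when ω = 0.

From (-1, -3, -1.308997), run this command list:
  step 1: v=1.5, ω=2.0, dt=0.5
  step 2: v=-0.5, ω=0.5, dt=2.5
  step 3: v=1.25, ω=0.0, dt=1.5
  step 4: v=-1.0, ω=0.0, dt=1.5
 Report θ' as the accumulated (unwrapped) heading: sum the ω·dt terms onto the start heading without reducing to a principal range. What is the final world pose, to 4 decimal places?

(-1.3950, -3.5810, 0.9410)

step 1: θ'=-0.3090 (R=0.7500) → pose (-0.5036, -3.5204, -0.3090)
step 2: θ'=0.9410 (R=-1.0000) → pose (-1.6159, -3.8840, 0.9410)
step 3: θ'=0.9410 (straight) → pose (-0.5116, -2.3687, 0.9410)
step 4: θ'=0.9410 (straight) → pose (-1.3950, -3.5810, 0.9410)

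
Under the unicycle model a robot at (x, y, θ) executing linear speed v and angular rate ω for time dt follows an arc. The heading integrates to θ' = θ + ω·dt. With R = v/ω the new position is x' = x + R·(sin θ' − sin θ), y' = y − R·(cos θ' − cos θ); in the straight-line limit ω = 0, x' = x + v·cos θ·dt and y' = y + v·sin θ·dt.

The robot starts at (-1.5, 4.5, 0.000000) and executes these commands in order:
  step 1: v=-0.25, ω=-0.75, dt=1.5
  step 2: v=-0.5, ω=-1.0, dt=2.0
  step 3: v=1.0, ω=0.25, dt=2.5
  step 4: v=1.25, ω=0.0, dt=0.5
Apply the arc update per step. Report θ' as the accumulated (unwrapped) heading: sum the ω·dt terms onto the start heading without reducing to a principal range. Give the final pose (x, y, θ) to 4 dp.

step 1: θ'=-1.1250 (R=0.3333) → pose (-1.8008, 4.6896, -1.1250)
step 2: θ'=-3.1250 (R=0.5000) → pose (-1.3579, 5.4051, -3.1250)
step 3: θ'=-2.5000 (R=4.0000) → pose (-3.6854, 4.6103, -2.5000)
step 4: θ'=-2.5000 (straight) → pose (-4.1862, 4.2362, -2.5000)

(-4.1862, 4.2362, -2.5000)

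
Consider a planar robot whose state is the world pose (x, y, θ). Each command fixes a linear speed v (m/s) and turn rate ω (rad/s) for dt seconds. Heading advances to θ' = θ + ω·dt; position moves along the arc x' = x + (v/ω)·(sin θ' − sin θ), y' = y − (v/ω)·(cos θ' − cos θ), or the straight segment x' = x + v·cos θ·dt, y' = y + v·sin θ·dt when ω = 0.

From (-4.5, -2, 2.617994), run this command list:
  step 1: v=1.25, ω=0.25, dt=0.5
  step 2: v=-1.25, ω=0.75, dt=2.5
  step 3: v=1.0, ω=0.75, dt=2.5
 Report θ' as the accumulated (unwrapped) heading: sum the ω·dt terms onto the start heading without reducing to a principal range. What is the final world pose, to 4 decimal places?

(-1.1481, -1.7729, 6.4930)

step 1: θ'=2.7430 (R=5.0000) → pose (-5.0594, -1.7221, 2.7430)
step 2: θ'=4.6180 (R=-1.6667) → pose (-2.7532, -0.3432, 4.6180)
step 3: θ'=6.4930 (R=1.3333) → pose (-1.1481, -1.7729, 6.4930)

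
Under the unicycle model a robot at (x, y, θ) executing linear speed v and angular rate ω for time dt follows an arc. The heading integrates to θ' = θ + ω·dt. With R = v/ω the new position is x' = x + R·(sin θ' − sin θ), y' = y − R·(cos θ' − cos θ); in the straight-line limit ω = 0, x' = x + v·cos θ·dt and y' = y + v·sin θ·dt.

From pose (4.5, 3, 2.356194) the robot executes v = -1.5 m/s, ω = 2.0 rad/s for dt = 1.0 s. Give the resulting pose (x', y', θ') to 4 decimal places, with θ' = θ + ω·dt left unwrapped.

(5.7333, 3.2688, 4.3562)

θ' = 2.3562 + 2.0·1.0 = 4.3562
R = v/ω = -1.5/2.0 = -0.7500
x' = 4.5 + -0.7500·(sin 4.3562 − sin 2.3562) = 5.7333
y' = 3 − -0.7500·(cos 4.3562 − cos 2.3562) = 3.2688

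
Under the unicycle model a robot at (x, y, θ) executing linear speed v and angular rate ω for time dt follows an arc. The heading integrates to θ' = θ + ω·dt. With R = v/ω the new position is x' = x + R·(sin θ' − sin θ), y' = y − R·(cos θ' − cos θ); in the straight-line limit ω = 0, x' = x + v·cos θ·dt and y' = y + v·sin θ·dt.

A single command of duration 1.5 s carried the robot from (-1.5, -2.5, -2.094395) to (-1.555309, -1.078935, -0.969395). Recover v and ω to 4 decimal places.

Δθ = -0.969395 − -2.094395 = 1.125000
ω = Δθ/dt = 1.125000/1.5 = 0.7500
R = −Δy/(cos θ' − cos θ) = -1.3333
v = R·ω = -1.3333·0.7500 = -1.0000

v = -1.0000, ω = 0.7500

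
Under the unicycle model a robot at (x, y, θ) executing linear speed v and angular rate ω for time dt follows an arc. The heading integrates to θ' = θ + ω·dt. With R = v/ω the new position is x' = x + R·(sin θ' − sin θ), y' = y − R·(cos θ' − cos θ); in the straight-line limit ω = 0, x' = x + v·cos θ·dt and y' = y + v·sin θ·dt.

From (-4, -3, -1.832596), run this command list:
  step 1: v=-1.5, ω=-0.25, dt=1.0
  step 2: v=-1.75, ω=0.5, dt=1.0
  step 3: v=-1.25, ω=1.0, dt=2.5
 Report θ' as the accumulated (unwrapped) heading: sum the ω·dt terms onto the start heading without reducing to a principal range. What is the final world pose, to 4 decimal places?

step 1: θ'=-2.0826 (R=6.0000) → pose (-3.4356, -1.6144, -2.0826)
step 2: θ'=-1.5826 (R=-3.5000) → pose (-2.9874, 0.0584, -1.5826)
step 3: θ'=0.9174 (R=-1.2500) → pose (-5.2298, 0.8330, 0.9174)

(-5.2298, 0.8330, 0.9174)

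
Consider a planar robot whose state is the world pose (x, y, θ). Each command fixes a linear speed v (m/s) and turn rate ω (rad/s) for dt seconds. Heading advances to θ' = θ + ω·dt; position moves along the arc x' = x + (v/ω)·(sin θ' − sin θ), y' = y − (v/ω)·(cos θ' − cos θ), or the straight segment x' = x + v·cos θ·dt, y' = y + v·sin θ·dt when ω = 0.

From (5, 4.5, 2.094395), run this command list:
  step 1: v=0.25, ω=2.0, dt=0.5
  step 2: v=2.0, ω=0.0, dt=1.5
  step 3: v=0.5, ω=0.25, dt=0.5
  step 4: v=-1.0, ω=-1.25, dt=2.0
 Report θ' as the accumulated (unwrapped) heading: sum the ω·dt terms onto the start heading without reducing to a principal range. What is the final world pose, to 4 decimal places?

step 1: θ'=3.0944 (R=0.1250) → pose (4.8976, 4.5624, 3.0944)
step 2: θ'=3.0944 (straight) → pose (1.9010, 4.7039, 3.0944)
step 3: θ'=3.2194 (R=2.0000) → pose (1.6512, 4.7001, 3.2194)
step 4: θ'=0.7194 (R=0.8000) → pose (2.2405, 3.3007, 0.7194)

(2.2405, 3.3007, 0.7194)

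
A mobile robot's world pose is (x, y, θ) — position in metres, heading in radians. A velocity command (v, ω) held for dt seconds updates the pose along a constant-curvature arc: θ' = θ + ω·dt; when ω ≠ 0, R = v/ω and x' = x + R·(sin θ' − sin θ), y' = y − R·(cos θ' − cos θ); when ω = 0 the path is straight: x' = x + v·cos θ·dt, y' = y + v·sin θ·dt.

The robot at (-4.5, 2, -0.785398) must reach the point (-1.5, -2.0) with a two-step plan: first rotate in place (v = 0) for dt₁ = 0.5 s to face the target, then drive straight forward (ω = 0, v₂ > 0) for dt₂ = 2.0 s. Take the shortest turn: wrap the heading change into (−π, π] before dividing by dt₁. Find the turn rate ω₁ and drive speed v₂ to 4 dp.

heading to target = atan2(-2−2, -1.5−-4.5) = -0.9273
Δθ = wrap(-0.9273 − -0.7854) = -0.1419; ω₁ = Δθ/dt₁ = -0.2838
distance = √((-1.5−-4.5)² + (-2−2)²) = 5.0000; v₂ = distance/dt₂ = 2.5000

ω₁ = -0.2838, v₂ = 2.5000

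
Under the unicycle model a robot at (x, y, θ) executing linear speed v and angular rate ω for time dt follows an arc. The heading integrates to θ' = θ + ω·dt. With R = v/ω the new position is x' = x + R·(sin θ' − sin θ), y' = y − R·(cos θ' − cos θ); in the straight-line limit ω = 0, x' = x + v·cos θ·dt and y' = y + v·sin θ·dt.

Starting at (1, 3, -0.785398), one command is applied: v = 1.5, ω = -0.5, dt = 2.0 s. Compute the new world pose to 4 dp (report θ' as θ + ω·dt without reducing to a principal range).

θ' = -0.7854 + -0.5·2.0 = -1.7854
R = v/ω = 1.5/-0.5 = -3.0000
x' = 1 + -3.0000·(sin -1.7854 − sin -0.7854) = 1.8099
y' = 3 − -3.0000·(cos -1.7854 − cos -0.7854) = 0.2398

(1.8099, 0.2398, -1.7854)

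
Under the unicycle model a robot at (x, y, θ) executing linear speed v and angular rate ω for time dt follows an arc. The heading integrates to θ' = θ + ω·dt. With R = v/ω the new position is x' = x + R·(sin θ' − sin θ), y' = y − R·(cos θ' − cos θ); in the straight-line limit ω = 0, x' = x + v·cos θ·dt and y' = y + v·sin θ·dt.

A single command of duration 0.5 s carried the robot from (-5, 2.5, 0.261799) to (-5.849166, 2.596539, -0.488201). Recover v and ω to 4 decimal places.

Δθ = -0.488201 − 0.261799 = -0.750000
ω = Δθ/dt = -0.750000/0.5 = -1.5000
R = Δx/(sin θ' − sin θ) = 1.1667
v = R·ω = 1.1667·-1.5000 = -1.7500

v = -1.7500, ω = -1.5000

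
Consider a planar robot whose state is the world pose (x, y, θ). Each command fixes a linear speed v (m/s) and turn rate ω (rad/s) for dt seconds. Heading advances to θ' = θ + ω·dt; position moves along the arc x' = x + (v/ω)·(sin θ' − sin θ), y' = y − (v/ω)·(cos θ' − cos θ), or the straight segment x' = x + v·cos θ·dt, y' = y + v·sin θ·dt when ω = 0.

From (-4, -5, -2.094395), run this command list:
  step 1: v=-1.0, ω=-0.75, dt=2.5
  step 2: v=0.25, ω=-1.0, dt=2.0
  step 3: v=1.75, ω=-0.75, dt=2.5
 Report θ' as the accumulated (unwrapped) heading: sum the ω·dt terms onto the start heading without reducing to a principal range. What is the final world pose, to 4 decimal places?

step 1: θ'=-3.9694 (R=1.3333) → pose (-1.8634, -4.7647, -3.9694)
step 2: θ'=-5.9694 (R=-0.2500) → pose (-1.7564, -4.3578, -5.9694)
step 3: θ'=-7.8444 (R=-2.3333) → pose (1.2970, -6.5548, -7.8444)

(1.2970, -6.5548, -7.8444)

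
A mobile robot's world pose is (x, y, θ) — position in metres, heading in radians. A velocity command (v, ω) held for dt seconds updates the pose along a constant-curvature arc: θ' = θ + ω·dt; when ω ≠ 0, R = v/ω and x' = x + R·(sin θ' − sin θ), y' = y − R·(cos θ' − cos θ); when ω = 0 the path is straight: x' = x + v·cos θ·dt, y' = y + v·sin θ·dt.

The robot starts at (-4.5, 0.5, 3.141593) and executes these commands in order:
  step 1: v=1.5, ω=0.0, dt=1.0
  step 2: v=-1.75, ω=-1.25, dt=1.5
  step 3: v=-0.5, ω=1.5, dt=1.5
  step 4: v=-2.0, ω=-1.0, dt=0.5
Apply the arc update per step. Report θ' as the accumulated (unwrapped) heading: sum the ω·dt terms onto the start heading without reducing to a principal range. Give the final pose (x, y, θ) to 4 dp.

step 1: θ'=3.1416 (straight) → pose (-6.0000, 0.5000, 3.1416)
step 2: θ'=1.2666 (R=1.4000) → pose (-4.6643, -1.3193, 1.2666)
step 3: θ'=3.5166 (R=-0.3333) → pose (-4.2242, -1.7294, 3.5166)
step 4: θ'=3.0166 (R=2.0000) → pose (-3.2423, -1.6060, 3.0166)

(-3.2423, -1.6060, 3.0166)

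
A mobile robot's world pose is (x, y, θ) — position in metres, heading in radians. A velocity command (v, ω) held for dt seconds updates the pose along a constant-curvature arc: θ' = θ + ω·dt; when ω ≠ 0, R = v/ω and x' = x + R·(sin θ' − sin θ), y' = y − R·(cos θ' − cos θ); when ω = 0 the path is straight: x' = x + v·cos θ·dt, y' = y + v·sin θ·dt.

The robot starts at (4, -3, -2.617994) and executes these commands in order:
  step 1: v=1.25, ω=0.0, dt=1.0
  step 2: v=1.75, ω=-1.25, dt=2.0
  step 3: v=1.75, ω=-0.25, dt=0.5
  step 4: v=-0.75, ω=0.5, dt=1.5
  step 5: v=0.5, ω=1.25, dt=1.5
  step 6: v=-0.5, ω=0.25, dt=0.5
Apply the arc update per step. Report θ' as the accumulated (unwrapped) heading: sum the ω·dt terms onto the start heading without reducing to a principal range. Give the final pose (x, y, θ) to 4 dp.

(0.7730, -1.7678, -2.4930)

step 1: θ'=-2.6180 (straight) → pose (2.9175, -3.6250, -2.6180)
step 2: θ'=-5.1180 (R=-1.4000) → pose (0.9311, -1.8602, -5.1180)
step 3: θ'=-5.2430 (R=-7.0000) → pose (1.3256, -1.0798, -5.2430)
step 4: θ'=-4.4930 (R=-1.5000) → pose (1.1553, -2.1653, -4.4930)
step 5: θ'=-2.6180 (R=0.4000) → pose (0.5649, -1.9060, -2.6180)
step 6: θ'=-2.4930 (R=-2.0000) → pose (0.7730, -1.7678, -2.4930)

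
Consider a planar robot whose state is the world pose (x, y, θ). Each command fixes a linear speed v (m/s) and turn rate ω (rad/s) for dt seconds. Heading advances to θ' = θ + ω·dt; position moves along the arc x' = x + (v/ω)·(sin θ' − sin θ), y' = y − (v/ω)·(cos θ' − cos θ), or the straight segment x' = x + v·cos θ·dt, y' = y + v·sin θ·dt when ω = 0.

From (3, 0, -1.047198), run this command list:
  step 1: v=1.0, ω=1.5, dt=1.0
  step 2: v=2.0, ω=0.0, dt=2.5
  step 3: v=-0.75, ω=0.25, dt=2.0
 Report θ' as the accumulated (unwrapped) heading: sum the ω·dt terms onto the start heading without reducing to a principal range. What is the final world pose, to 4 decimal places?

step 1: θ'=0.4528 (R=0.6667) → pose (3.8690, -0.2662, 0.4528)
step 2: θ'=0.4528 (straight) → pose (8.3651, 1.9213, 0.4528)
step 3: θ'=0.9528 (R=-3.0000) → pose (7.2325, 0.9618, 0.9528)

(7.2325, 0.9618, 0.9528)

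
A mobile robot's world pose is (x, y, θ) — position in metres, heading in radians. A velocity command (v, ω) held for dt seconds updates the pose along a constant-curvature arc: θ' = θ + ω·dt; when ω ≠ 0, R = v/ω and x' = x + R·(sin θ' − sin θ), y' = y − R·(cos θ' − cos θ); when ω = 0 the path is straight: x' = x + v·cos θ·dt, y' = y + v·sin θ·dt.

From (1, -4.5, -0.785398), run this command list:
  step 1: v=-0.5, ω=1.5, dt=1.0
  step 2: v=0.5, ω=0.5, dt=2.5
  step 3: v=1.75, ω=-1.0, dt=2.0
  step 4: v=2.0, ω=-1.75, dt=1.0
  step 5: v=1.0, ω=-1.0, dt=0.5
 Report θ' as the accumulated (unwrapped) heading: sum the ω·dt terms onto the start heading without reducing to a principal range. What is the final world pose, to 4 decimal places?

step 1: θ'=0.7146 (R=-0.3333) → pose (0.5459, -4.4839, 0.7146)
step 2: θ'=1.9646 (R=1.0000) → pose (0.8140, -3.3449, 1.9646)
step 3: θ'=-0.0354 (R=-1.7500) → pose (2.4920, -0.9245, -0.0354)
step 4: θ'=-1.7854 (R=-1.1429) → pose (3.5682, -2.3100, -1.7854)
step 5: θ'=-2.2854 (R=-1.0000) → pose (3.3465, -2.7523, -2.2854)

(3.3465, -2.7523, -2.2854)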